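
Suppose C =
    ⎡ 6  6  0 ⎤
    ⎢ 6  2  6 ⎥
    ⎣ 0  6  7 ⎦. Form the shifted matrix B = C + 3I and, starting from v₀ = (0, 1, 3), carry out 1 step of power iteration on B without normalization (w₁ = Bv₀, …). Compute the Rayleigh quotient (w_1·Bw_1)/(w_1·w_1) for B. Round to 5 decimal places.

μ ≈ 14.78829

B = C + 3I has rows (9, 6, 0); (6, 5, 6); (0, 6, 10)
w1 = Bv₀ = (9·0 + 6·1 + 0·3; 6·0 + 5·1 + 6·3; 0·0 + 6·1 + 10·3) = (6, 23, 36)
Bw1 = (192, 367, 498)
w1·Bw1 = 27521; w1·w1 = 1861; μ ≈ 27521/1861 = 14.78829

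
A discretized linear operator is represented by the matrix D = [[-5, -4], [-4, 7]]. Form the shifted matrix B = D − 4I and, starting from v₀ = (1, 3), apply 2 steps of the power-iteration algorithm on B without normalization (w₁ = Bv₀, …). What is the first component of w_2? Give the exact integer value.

169

B = D − 4I has rows (-9, -4); (-4, 3)
w1 = Bv₀ = ((-9)·1 + (-4)·3; (-4)·1 + 3·3) = (-21, 5)
w2 = Bw1 = ((-9)·(-21) + (-4)·5; (-4)·(-21) + 3·5) = (169, 99)
Requested component of w2: 169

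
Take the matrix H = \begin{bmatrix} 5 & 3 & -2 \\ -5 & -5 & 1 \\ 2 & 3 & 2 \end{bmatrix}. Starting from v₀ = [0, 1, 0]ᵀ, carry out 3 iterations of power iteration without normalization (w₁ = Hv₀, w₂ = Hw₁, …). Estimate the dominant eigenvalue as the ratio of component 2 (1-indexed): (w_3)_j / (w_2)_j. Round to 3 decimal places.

λ ≈ -2.923

w1 = Hv₀ = (5·0 + 3·1 + (-2)·0; (-5)·0 + (-5)·1 + 1·0; 2·0 + 3·1 + 2·0) = (3, -5, 3)
w2 = Hw1 = (5·3 + 3·(-5) + (-2)·3; (-5)·3 + (-5)·(-5) + 1·3; 2·3 + 3·(-5) + 2·3) = (-6, 13, -3)
w3 = Hw2 = (15, -38, 21)
Ratio at component: -38 / 13 = -2.923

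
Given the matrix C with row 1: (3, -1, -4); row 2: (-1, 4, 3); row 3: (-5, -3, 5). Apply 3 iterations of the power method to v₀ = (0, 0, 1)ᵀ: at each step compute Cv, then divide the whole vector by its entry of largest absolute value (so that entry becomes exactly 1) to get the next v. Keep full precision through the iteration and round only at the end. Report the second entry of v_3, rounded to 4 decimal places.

Cv0 = (-4.00000, 3.00000, 5.00000); divide by 5.00000 → v1 = (-0.80000, 0.60000, 1.00000)
Cv1 = (-7.00000, 6.20000, 7.20000); divide by 7.20000 → v2 = (-0.97222, 0.86111, 1.00000)
Cv2 = (-7.77778, 7.41667, 7.27778); divide by -7.77778 → v3 = (1.00000, -0.95357, -0.93571)
Requested entry of v3: 267/-280 = -0.9536

-0.9536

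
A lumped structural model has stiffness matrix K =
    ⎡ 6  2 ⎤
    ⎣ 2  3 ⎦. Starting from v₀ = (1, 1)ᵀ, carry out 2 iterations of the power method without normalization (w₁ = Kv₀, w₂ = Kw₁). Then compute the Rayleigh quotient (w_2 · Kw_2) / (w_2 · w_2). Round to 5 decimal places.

6.99630

w1 = Kv₀ = (8, 5)
w2 = Kw1 = (58, 31)
Kw2 = (410, 209)
w2·Kw2 = 58·410 + 31·209 = 30259; w2·w2 = 58·58 + 31·31 = 4325
λ ≈ 30259/4325 = 6.99630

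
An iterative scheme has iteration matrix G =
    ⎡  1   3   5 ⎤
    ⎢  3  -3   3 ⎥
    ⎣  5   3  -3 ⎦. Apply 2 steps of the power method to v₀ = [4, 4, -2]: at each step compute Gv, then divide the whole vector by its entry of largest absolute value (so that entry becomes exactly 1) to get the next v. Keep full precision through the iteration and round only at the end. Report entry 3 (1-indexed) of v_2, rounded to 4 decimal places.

-0.5730

Gv0 = (6.00000, -6.00000, 38.00000); divide by 38.00000 → v1 = (0.15789, -0.15789, 1.00000)
Gv1 = (4.68421, 3.94737, -2.68421); divide by 4.68421 → v2 = (1.00000, 0.84270, -0.57303)
Requested entry of v2: -102/178 = -0.5730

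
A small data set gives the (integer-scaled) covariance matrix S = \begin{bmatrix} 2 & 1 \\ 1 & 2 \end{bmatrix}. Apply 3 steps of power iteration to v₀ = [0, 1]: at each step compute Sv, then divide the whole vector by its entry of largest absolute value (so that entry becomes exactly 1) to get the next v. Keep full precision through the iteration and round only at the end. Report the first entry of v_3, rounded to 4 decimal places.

0.9286

Sv0 = (1.00000, 2.00000); divide by 2.00000 → v1 = (0.50000, 1.00000)
Sv1 = (2.00000, 2.50000); divide by 2.50000 → v2 = (0.80000, 1.00000)
Sv2 = (2.60000, 2.80000); divide by 2.80000 → v3 = (0.92857, 1.00000)
Requested entry of v3: 13/14 = 0.9286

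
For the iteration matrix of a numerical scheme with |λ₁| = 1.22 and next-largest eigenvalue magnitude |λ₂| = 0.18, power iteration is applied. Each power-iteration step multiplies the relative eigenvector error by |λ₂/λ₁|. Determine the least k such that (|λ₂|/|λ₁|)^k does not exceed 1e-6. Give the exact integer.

|λ₂/λ₁| = 0.18/1.22 = 0.14754
Need k ≥ ln(1e-6) / ln(0.14754) = -13.8155 / -1.9136 ≈ 7.219
Smallest integer k satisfying the bound: 8

8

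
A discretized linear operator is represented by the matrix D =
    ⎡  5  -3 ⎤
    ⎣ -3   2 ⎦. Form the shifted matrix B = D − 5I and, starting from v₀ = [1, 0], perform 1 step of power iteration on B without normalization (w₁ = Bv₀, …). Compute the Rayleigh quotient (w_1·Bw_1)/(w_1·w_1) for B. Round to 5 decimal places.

B = D − 5I has rows (0, -3); (-3, -3)
w1 = Bv₀ = (0·1 + (-3)·0; (-3)·1 + (-3)·0) = (0, -3)
Bw1 = (9, 9)
w1·Bw1 = -27; w1·w1 = 9; μ ≈ -27/9 = -3.00000

-3.00000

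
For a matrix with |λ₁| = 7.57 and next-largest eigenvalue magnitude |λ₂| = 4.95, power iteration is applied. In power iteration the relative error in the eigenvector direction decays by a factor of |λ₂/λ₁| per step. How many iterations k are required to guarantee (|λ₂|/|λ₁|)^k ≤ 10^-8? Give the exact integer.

44

|λ₂/λ₁| = 4.95/7.57 = 0.65390
Need k ≥ ln(10^-8) / ln(0.65390) = -18.4207 / -0.4248 ≈ 43.363
Smallest integer k satisfying the bound: 44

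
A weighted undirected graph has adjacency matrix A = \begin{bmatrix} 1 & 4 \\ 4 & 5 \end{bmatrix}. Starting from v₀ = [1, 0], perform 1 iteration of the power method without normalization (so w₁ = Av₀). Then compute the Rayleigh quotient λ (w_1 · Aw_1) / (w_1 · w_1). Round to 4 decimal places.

w1 = Av₀ = (1·1 + 4·0; 4·1 + 5·0) = (1, 4)
Aw1 = (17, 24)
w1·Aw1 = 1·17 + 4·24 = 113; w1·w1 = 1·1 + 4·4 = 17
λ ≈ 113/17 = 6.6471

6.6471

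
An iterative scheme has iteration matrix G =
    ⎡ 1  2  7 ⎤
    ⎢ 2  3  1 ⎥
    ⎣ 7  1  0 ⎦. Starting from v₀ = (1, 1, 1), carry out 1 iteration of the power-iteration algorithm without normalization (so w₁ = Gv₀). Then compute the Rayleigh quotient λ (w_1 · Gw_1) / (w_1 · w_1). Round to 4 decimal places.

λ ≈ 8.3200

w1 = Gv₀ = (1·1 + 2·1 + 7·1; 2·1 + 3·1 + 1·1; 7·1 + 1·1 + 0·1) = (10, 6, 8)
Gw1 = (78, 46, 76)
w1·Gw1 = 10·78 + 6·46 + 8·76 = 1664; w1·w1 = 10·10 + 6·6 + 8·8 = 200
λ ≈ 1664/200 = 8.3200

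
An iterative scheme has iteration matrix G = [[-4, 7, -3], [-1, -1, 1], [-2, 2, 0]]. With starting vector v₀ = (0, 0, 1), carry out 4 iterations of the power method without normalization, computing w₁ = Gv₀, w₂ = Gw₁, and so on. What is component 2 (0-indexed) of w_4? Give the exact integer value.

w1 = Gv₀ = ((-4)·0 + 7·0 + (-3)·1; (-1)·0 + (-1)·0 + 1·1; (-2)·0 + 2·0 + 0·1) = (-3, 1, 0)
w2 = Gw1 = ((-4)·(-3) + 7·1 + (-3)·0; (-1)·(-3) + (-1)·1 + 1·0; (-2)·(-3) + 2·1 + 0·0) = (19, 2, 8)
w3 = Gw2 = (-86, -13, -34)
w4 = Gw3 = (355, 65, 146)
The requested component of w4 is 146.

146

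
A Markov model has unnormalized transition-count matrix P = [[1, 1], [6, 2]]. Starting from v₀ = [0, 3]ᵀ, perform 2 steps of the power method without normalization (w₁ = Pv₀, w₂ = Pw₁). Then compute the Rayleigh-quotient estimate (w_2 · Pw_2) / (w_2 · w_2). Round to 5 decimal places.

w1 = Pv₀ = (1·0 + 1·3; 6·0 + 2·3) = (3, 6)
w2 = Pw1 = (1·3 + 1·6; 6·3 + 2·6) = (9, 30)
Pw2 = (39, 114)
w2·Pw2 = 9·39 + 30·114 = 3771; w2·w2 = 9·9 + 30·30 = 981
λ ≈ 3771/981 = 3.84404

3.84404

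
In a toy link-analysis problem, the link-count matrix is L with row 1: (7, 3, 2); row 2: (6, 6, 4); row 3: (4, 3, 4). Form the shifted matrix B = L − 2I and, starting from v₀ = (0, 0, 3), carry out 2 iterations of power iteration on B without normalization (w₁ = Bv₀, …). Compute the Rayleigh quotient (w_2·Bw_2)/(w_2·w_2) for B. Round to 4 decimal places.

B = L − 2I has rows (5, 3, 2); (6, 4, 4); (4, 3, 2)
w1 = Bv₀ = (6, 12, 6)
w2 = Bw1 = (78, 108, 72)
Bw2 = (858, 1188, 780)
w2·Bw2 = 251388; w2·w2 = 22932; μ ≈ 251388/22932 = 10.9623

μ ≈ 10.9623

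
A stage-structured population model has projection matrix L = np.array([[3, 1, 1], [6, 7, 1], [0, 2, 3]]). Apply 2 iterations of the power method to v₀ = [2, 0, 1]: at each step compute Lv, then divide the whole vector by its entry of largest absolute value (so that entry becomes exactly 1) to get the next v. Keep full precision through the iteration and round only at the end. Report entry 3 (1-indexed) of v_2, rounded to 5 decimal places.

Lv0 = (7.000000, 13.000000, 3.000000); divide by 13.000000 → v1 = (0.538462, 1.000000, 0.230769)
Lv1 = (2.846154, 10.461538, 2.692308); divide by 10.461538 → v2 = (0.272059, 1.000000, 0.257353)
Requested entry of v2: 35/136 = 0.25735

0.25735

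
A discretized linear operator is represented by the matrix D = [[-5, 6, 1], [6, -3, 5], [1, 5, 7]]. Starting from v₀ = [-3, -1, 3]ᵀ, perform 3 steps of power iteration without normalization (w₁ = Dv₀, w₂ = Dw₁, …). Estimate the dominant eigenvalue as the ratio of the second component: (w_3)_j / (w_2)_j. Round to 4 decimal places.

λ ≈ -1.2993

w1 = Dv₀ = (12, 0, 13)
w2 = Dw1 = (-47, 137, 103)
w3 = Dw2 = (1160, -178, 1359)
Ratio at component: -178 / 137 = -1.2993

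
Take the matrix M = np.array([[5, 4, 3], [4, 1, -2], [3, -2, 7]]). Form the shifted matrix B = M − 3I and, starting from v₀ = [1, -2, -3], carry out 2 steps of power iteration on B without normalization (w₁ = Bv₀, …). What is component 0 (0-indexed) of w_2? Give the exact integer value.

B = M − 3I has rows (2, 4, 3); (4, -2, -2); (3, -2, 4)
w1 = Bv₀ = (2·1 + 4·(-2) + 3·(-3); 4·1 + (-2)·(-2) + (-2)·(-3); 3·1 + (-2)·(-2) + 4·(-3)) = (-15, 14, -5)
w2 = Bw1 = (2·(-15) + 4·14 + 3·(-5); 4·(-15) + (-2)·14 + (-2)·(-5); 3·(-15) + (-2)·14 + 4·(-5)) = (11, -78, -93)
Requested component of w2: 11

11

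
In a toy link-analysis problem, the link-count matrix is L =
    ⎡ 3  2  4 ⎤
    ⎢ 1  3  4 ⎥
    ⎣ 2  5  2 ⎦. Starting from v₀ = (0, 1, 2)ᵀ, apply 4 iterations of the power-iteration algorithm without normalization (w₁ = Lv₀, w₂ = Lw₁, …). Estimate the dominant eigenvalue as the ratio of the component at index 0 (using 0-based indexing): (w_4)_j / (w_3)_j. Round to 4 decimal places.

w1 = Lv₀ = (3·0 + 2·1 + 4·2; 1·0 + 3·1 + 4·2; 2·0 + 5·1 + 2·2) = (10, 11, 9)
w2 = Lw1 = (3·10 + 2·11 + 4·9; 1·10 + 3·11 + 4·9; 2·10 + 5·11 + 2·9) = (88, 79, 93)
w3 = Lw2 = (794, 697, 757)
w4 = Lw3 = (6804, 5913, 6587)
Ratio at component: 6804 / 794 = 8.5693

λ ≈ 8.5693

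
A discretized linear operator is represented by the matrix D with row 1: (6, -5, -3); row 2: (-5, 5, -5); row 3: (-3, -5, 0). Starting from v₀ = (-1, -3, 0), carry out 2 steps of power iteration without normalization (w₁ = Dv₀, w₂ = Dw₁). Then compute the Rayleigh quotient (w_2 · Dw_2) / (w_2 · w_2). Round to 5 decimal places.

λ ≈ 8.43601

w1 = Dv₀ = (6·(-1) + (-5)·(-3) + (-3)·0; (-5)·(-1) + 5·(-3) + (-5)·0; (-3)·(-1) + (-5)·(-3) + 0·0) = (9, -10, 18)
w2 = Dw1 = (6·9 + (-5)·(-10) + (-3)·18; (-5)·9 + 5·(-10) + (-5)·18; (-3)·9 + (-5)·(-10) + 0·18) = (50, -185, 23)
Dw2 = (1156, -1290, 775)
w2·Dw2 = 50·1156 + (-185)·(-1290) + 23·775 = 314275; w2·w2 = 50·50 + (-185)·(-185) + 23·23 = 37254
λ ≈ 314275/37254 = 8.43601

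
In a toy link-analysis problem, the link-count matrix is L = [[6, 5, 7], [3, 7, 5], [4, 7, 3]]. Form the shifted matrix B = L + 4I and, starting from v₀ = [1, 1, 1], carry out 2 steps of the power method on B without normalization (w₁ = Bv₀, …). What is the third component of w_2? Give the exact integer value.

347

B = L + 4I has rows (10, 5, 7); (3, 11, 5); (4, 7, 7)
w1 = Bv₀ = (22, 19, 18)
w2 = Bw1 = (441, 365, 347)
Requested component of w2: 347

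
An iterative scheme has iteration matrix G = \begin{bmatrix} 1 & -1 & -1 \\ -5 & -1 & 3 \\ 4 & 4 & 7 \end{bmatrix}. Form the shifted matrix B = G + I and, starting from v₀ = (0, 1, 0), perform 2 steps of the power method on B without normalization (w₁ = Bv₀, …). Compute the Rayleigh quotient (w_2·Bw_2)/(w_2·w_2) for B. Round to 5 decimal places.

B = G + I has rows (2, -1, -1); (-5, 0, 3); (4, 4, 8)
w1 = Bv₀ = (2·0 + (-1)·1 + (-1)·0; (-5)·0 + 0·1 + 3·0; 4·0 + 4·1 + 8·0) = (-1, 0, 4)
w2 = Bw1 = (2·(-1) + (-1)·0 + (-1)·4; (-5)·(-1) + 0·0 + 3·4; 4·(-1) + 4·0 + 8·4) = (-6, 17, 28)
Bw2 = (-57, 114, 268)
w2·Bw2 = 9784; w2·w2 = 1109; μ ≈ 9784/1109 = 8.82236

μ ≈ 8.82236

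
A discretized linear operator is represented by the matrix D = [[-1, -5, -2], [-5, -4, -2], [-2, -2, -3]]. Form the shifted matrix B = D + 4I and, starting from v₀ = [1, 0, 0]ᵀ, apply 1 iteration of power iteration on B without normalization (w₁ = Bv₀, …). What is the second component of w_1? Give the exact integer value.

B = D + 4I has rows (3, -5, -2); (-5, 0, -2); (-2, -2, 1)
w1 = Bv₀ = (3·1 + (-5)·0 + (-2)·0; (-5)·1 + 0·0 + (-2)·0; (-2)·1 + (-2)·0 + 1·0) = (3, -5, -2)
Requested component of w1: -5

-5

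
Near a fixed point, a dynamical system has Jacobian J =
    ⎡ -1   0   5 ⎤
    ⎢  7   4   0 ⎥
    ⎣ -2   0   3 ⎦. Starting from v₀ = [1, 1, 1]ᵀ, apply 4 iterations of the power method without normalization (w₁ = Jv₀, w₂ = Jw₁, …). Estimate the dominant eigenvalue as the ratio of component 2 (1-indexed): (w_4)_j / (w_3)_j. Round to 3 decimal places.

λ ≈ 3.383

w1 = Jv₀ = ((-1)·1 + 0·1 + 5·1; 7·1 + 4·1 + 0·1; (-2)·1 + 0·1 + 3·1) = (4, 11, 1)
w2 = Jw1 = ((-1)·4 + 0·11 + 5·1; 7·4 + 4·11 + 0·1; (-2)·4 + 0·11 + 3·1) = (1, 72, -5)
w3 = Jw2 = (-26, 295, -17)
w4 = Jw3 = (-59, 998, 1)
Ratio at component: 998 / 295 = 3.383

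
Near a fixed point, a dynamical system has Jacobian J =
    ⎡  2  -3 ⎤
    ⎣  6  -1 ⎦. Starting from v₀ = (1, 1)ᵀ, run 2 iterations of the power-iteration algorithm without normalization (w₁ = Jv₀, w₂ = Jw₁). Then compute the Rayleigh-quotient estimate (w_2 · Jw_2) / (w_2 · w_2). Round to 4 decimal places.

2.4829

w1 = Jv₀ = (-1, 5)
w2 = Jw1 = (-17, -11)
Jw2 = (-1, -91)
w2·Jw2 = (-17)·(-1) + (-11)·(-91) = 1018; w2·w2 = (-17)·(-17) + (-11)·(-11) = 410
λ ≈ 1018/410 = 2.4829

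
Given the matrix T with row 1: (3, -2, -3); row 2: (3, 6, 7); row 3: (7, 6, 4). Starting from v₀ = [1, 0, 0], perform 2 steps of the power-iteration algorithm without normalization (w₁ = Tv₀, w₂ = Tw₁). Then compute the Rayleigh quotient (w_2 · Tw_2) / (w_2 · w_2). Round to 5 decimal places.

10.72698

w1 = Tv₀ = (3, 3, 7)
w2 = Tw1 = (-18, 76, 67)
Tw2 = (-407, 871, 598)
w2·Tw2 = (-18)·(-407) + 76·871 + 67·598 = 113588; w2·w2 = (-18)·(-18) + 76·76 + 67·67 = 10589
λ ≈ 113588/10589 = 10.72698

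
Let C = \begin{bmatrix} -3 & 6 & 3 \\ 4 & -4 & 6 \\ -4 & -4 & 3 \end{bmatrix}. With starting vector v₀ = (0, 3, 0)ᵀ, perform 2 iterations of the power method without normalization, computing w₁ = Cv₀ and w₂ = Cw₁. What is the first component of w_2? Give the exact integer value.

w1 = Cv₀ = ((-3)·0 + 6·3 + 3·0; 4·0 + (-4)·3 + 6·0; (-4)·0 + (-4)·3 + 3·0) = (18, -12, -12)
w2 = Cw1 = ((-3)·18 + 6·(-12) + 3·(-12); 4·18 + (-4)·(-12) + 6·(-12); (-4)·18 + (-4)·(-12) + 3·(-12)) = (-162, 48, -60)
The requested component of w2 is -162.

-162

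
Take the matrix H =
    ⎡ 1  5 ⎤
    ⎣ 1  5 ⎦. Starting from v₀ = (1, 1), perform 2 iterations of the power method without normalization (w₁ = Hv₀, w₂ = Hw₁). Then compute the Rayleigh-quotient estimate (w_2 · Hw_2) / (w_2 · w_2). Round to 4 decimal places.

6.0000

w1 = Hv₀ = (1·1 + 5·1; 1·1 + 5·1) = (6, 6)
w2 = Hw1 = (1·6 + 5·6; 1·6 + 5·6) = (36, 36)
Hw2 = (216, 216)
w2·Hw2 = 36·216 + 36·216 = 15552; w2·w2 = 36·36 + 36·36 = 2592
λ ≈ 15552/2592 = 6.0000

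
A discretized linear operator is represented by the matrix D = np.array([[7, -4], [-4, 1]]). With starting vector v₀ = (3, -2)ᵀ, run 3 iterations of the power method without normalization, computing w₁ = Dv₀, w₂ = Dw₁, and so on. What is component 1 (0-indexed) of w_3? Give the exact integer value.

w1 = Dv₀ = (7·3 + (-4)·(-2); (-4)·3 + 1·(-2)) = (29, -14)
w2 = Dw1 = (7·29 + (-4)·(-14); (-4)·29 + 1·(-14)) = (259, -130)
w3 = Dw2 = (2333, -1166)
The requested component of w3 is -1166.

-1166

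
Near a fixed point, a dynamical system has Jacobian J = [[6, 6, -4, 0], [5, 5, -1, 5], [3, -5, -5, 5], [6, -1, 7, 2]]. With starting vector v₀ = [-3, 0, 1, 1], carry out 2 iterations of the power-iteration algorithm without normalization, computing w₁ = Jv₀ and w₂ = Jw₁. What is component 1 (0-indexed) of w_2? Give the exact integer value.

-201

w1 = Jv₀ = (-22, -11, -9, -9)
w2 = Jw1 = (-162, -201, -11, -202)
The requested component of w2 is -201.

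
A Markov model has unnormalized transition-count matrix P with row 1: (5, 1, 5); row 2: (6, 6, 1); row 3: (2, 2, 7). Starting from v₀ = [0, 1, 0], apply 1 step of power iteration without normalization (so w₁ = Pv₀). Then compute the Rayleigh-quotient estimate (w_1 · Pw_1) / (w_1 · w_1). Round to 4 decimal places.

λ ≈ 8.3171

w1 = Pv₀ = (1, 6, 2)
Pw1 = (21, 44, 28)
w1·Pw1 = 1·21 + 6·44 + 2·28 = 341; w1·w1 = 1·1 + 6·6 + 2·2 = 41
λ ≈ 341/41 = 8.3171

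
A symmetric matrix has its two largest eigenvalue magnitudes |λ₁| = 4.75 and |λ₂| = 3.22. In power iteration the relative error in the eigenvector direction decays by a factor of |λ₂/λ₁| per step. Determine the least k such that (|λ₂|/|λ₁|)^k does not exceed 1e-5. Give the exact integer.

|λ₂/λ₁| = 3.22/4.75 = 0.67789
Need k ≥ ln(1e-5) / ln(0.67789) = -11.5129 / -0.3888 ≈ 29.614
Smallest integer k satisfying the bound: 30

30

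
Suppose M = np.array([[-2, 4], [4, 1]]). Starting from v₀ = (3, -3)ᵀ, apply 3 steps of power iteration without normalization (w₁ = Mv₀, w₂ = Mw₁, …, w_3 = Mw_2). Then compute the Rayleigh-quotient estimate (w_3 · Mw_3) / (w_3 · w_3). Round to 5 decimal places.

w1 = Mv₀ = (-18, 9)
w2 = Mw1 = (72, -63)
w3 = Mw2 = (-396, 225)
Mw3 = (1692, -1359)
w3·Mw3 = (-396)·1692 + 225·(-1359) = -975807; w3·w3 = (-396)·(-396) + 225·225 = 207441
λ ≈ -975807/207441 = -4.70402

-4.70402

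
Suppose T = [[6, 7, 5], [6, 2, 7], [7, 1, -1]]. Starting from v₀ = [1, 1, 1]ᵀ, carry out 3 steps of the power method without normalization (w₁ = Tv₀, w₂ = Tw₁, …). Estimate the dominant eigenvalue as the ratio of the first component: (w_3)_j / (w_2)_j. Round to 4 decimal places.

13.9798

w1 = Tv₀ = (18, 15, 7)
w2 = Tw1 = (248, 187, 134)
w3 = Tw2 = (3467, 2800, 1789)
Ratio at component: 3467 / 248 = 13.9798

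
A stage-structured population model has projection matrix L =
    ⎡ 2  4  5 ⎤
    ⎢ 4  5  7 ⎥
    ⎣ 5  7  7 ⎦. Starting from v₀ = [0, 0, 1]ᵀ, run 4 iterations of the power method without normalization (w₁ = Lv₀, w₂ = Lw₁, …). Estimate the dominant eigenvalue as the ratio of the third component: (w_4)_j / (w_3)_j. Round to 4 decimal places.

w1 = Lv₀ = (5, 7, 7)
w2 = Lw1 = (73, 104, 123)
w3 = Lw2 = (1177, 1673, 1954)
w4 = Lw3 = (18816, 26751, 31274)
Ratio at component: 31274 / 1954 = 16.0051

λ ≈ 16.0051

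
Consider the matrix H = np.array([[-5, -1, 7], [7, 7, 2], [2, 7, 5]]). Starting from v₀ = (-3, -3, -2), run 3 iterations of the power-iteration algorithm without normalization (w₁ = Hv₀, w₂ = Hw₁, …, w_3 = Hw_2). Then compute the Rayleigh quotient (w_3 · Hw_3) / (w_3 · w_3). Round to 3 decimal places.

w1 = Hv₀ = (4, -46, -37)
w2 = Hw1 = (-233, -368, -499)
w3 = Hw2 = (-1960, -5205, -5537)
Hw3 = (-23754, -61229, -68040)
w3·Hw3 = (-1960)·(-23754) + (-5205)·(-61229) + (-5537)·(-68040) = 741992265; w3·w3 = (-1960)·(-1960) + (-5205)·(-5205) + (-5537)·(-5537) = 61591994
λ ≈ 741992265/61591994 = 12.047

12.047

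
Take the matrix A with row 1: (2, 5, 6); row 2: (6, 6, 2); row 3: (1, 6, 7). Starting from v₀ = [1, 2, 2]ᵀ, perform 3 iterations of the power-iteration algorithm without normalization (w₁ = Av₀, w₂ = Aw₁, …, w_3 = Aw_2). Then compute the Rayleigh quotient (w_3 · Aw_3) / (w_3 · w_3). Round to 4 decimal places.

w1 = Av₀ = (24, 22, 27)
w2 = Aw1 = (320, 330, 345)
w3 = Aw2 = (4360, 4590, 4715)
Aw3 = (59960, 63130, 64905)
w3·Aw3 = 4360·59960 + 4590·63130 + 4715·64905 = 857219375; w3·w3 = 4360·4360 + 4590·4590 + 4715·4715 = 62308925
λ ≈ 857219375/62308925 = 13.7576

λ ≈ 13.7576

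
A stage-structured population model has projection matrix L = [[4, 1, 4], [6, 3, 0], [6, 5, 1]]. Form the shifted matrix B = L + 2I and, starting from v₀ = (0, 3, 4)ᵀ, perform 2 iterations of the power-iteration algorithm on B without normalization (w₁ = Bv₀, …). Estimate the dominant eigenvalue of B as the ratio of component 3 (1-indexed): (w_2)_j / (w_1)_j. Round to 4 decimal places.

B = L + 2I has rows (6, 1, 4); (6, 5, 0); (6, 5, 3)
w1 = Bv₀ = (6·0 + 1·3 + 4·4; 6·0 + 5·3 + 0·4; 6·0 + 5·3 + 3·4) = (19, 15, 27)
w2 = Bw1 = (6·19 + 1·15 + 4·27; 6·19 + 5·15 + 0·27; 6·19 + 5·15 + 3·27) = (237, 189, 270)
Ratio: 270/27 = 10.0000

μ ≈ 10.0000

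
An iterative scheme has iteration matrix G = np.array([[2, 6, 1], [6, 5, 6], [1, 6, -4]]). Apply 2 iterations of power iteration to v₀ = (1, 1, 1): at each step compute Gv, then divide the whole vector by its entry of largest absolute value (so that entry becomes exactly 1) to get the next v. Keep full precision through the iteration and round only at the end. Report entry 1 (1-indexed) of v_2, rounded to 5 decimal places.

0.78344

Gv0 = (9.000000, 17.000000, 3.000000); divide by 17.000000 → v1 = (0.529412, 1.000000, 0.176471)
Gv1 = (7.235294, 9.235294, 5.823529); divide by 9.235294 → v2 = (0.783439, 1.000000, 0.630573)
Requested entry of v2: 123/157 = 0.78344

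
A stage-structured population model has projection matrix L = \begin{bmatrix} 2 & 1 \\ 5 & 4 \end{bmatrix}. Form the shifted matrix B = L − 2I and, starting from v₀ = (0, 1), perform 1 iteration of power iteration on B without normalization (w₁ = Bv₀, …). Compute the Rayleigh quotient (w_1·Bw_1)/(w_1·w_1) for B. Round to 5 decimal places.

B = L − 2I has rows (0, 1); (5, 2)
w1 = Bv₀ = (0·0 + 1·1; 5·0 + 2·1) = (1, 2)
Bw1 = (2, 9)
w1·Bw1 = 20; w1·w1 = 5; μ ≈ 20/5 = 4.00000

μ ≈ 4.00000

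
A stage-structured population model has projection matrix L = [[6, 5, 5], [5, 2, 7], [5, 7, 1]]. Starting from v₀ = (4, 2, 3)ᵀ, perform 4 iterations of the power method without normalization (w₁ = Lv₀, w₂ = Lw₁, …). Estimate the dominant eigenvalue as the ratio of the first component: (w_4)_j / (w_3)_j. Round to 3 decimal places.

14.430

w1 = Lv₀ = (6·4 + 5·2 + 5·3; 5·4 + 2·2 + 7·3; 5·4 + 7·2 + 1·3) = (49, 45, 37)
w2 = Lw1 = (6·49 + 5·45 + 5·37; 5·49 + 2·45 + 7·37; 5·49 + 7·45 + 1·37) = (704, 594, 597)
w3 = Lw2 = (10179, 8887, 8275)
w4 = Lw3 = (146884, 126594, 121379)
Ratio at component: 146884 / 10179 = 14.430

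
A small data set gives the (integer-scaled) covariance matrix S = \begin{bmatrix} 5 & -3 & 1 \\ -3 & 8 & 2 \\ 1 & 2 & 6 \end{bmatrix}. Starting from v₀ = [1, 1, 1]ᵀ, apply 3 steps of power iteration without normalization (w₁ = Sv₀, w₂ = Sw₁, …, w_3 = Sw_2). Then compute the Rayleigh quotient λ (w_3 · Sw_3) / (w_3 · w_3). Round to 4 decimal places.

λ ≈ 9.4714

w1 = Sv₀ = (5·1 + (-3)·1 + 1·1; (-3)·1 + 8·1 + 2·1; 1·1 + 2·1 + 6·1) = (3, 7, 9)
w2 = Sw1 = (5·3 + (-3)·7 + 1·9; (-3)·3 + 8·7 + 2·9; 1·3 + 2·7 + 6·9) = (3, 65, 71)
w3 = Sw2 = (-109, 653, 559)
Sw3 = (-1945, 6669, 4551)
w3·Sw3 = (-109)·(-1945) + 653·6669 + 559·4551 = 7110871; w3·w3 = (-109)·(-109) + 653·653 + 559·559 = 750771
λ ≈ 7110871/750771 = 9.4714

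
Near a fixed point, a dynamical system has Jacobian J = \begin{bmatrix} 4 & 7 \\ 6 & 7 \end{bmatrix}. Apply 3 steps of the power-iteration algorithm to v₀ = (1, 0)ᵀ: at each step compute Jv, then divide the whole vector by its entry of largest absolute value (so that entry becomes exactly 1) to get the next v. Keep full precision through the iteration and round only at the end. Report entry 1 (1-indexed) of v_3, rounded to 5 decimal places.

0.85679

Jv0 = (4.000000, 6.000000); divide by 6.000000 → v1 = (0.666667, 1.000000)
Jv1 = (9.666667, 11.000000); divide by 11.000000 → v2 = (0.878788, 1.000000)
Jv2 = (10.515152, 12.272727); divide by 12.272727 → v3 = (0.856790, 1.000000)
Requested entry of v3: 694/810 = 0.85679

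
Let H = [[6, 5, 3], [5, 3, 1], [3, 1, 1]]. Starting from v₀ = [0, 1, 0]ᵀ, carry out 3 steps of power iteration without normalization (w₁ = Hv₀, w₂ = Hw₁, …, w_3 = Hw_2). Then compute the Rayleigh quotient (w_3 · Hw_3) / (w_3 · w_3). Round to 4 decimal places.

w1 = Hv₀ = (6·0 + 5·1 + 3·0; 5·0 + 3·1 + 1·0; 3·0 + 1·1 + 1·0) = (5, 3, 1)
w2 = Hw1 = (6·5 + 5·3 + 3·1; 5·5 + 3·3 + 1·1; 3·5 + 1·3 + 1·1) = (48, 35, 19)
w3 = Hw2 = (520, 364, 198)
Hw3 = (5534, 3890, 2122)
w3·Hw3 = 520·5534 + 364·3890 + 198·2122 = 4713796; w3·w3 = 520·520 + 364·364 + 198·198 = 442100
λ ≈ 4713796/442100 = 10.6623

λ ≈ 10.6623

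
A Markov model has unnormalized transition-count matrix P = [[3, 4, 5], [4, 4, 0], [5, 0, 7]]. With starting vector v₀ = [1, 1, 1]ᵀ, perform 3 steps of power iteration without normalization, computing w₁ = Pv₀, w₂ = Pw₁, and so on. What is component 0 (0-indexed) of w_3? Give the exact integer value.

w1 = Pv₀ = (3·1 + 4·1 + 5·1; 4·1 + 4·1 + 0·1; 5·1 + 0·1 + 7·1) = (12, 8, 12)
w2 = Pw1 = (3·12 + 4·8 + 5·12; 4·12 + 4·8 + 0·12; 5·12 + 0·8 + 7·12) = (128, 80, 144)
w3 = Pw2 = (1424, 832, 1648)
The requested component of w3 is 1424.

1424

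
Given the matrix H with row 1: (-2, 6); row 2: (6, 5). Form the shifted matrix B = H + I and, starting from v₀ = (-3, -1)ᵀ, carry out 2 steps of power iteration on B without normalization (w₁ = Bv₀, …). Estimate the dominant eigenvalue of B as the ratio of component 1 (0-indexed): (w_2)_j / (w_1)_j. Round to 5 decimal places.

B = H + I has rows (-1, 6); (6, 6)
w1 = Bv₀ = ((-1)·(-3) + 6·(-1); 6·(-3) + 6·(-1)) = (-3, -24)
w2 = Bw1 = ((-1)·(-3) + 6·(-24); 6·(-3) + 6·(-24)) = (-141, -162)
Ratio: -162/-24 = 6.75000

μ ≈ 6.75000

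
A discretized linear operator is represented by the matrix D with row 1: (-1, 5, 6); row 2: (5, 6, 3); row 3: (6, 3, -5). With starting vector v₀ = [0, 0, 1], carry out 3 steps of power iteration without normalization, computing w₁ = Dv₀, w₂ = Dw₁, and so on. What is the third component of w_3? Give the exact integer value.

-377

w1 = Dv₀ = (6, 3, -5)
w2 = Dw1 = (-21, 33, 70)
w3 = Dw2 = (606, 303, -377)
The requested component of w3 is -377.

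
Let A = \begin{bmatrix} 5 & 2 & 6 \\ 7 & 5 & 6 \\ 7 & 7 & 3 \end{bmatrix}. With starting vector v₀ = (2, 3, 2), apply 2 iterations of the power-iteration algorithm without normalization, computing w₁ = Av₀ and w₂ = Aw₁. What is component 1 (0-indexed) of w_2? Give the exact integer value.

w1 = Av₀ = (28, 41, 41)
w2 = Aw1 = (468, 647, 606)
The requested component of w2 is 647.

647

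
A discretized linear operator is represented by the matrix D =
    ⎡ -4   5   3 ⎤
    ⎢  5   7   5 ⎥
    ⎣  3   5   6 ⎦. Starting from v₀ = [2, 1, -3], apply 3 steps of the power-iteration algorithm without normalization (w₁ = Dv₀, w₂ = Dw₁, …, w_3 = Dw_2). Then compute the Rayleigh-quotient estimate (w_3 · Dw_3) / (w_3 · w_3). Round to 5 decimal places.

w1 = Dv₀ = ((-4)·2 + 5·1 + 3·(-3); 5·2 + 7·1 + 5·(-3); 3·2 + 5·1 + 6·(-3)) = (-12, 2, -7)
w2 = Dw1 = ((-4)·(-12) + 5·2 + 3·(-7); 5·(-12) + 7·2 + 5·(-7); 3·(-12) + 5·2 + 6·(-7)) = (37, -81, -68)
w3 = Dw2 = (-757, -722, -702)
Dw3 = (-2688, -12349, -10093)
w3·Dw3 = (-757)·(-2688) + (-722)·(-12349) + (-702)·(-10093) = 18036080; w3·w3 = (-757)·(-757) + (-722)·(-722) + (-702)·(-702) = 1587137
λ ≈ 18036080/1587137 = 11.36391

λ ≈ 11.36391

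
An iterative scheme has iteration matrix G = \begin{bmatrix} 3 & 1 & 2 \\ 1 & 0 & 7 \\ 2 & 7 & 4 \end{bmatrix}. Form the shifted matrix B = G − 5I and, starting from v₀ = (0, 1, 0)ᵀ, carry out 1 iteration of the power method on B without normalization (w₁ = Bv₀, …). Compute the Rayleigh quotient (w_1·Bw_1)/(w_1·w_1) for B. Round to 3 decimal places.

μ ≈ -8.640

B = G − 5I has rows (-2, 1, 2); (1, -5, 7); (2, 7, -1)
w1 = Bv₀ = (1, -5, 7)
Bw1 = (7, 75, -40)
w1·Bw1 = -648; w1·w1 = 75; μ ≈ -648/75 = -8.640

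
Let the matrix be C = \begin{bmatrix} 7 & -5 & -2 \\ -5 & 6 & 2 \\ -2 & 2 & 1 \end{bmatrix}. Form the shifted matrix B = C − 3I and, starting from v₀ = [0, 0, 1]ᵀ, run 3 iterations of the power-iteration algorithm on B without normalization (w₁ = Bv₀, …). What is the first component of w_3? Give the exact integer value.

-140

B = C − 3I has rows (4, -5, -2); (-5, 3, 2); (-2, 2, -2)
w1 = Bv₀ = (4·0 + (-5)·0 + (-2)·1; (-5)·0 + 3·0 + 2·1; (-2)·0 + 2·0 + (-2)·1) = (-2, 2, -2)
w2 = Bw1 = (4·(-2) + (-5)·2 + (-2)·(-2); (-5)·(-2) + 3·2 + 2·(-2); (-2)·(-2) + 2·2 + (-2)·(-2)) = (-14, 12, 12)
w3 = Bw2 = (-140, 130, 28)
Requested component of w3: -140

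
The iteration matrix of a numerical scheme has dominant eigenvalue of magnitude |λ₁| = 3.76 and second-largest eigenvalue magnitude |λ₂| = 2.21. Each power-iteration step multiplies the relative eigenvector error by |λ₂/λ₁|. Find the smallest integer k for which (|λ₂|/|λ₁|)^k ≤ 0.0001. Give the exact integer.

|λ₂/λ₁| = 2.21/3.76 = 0.58777
Need k ≥ ln(0.0001) / ln(0.58777) = -9.2103 / -0.5314 ≈ 17.331
Smallest integer k satisfying the bound: 18

18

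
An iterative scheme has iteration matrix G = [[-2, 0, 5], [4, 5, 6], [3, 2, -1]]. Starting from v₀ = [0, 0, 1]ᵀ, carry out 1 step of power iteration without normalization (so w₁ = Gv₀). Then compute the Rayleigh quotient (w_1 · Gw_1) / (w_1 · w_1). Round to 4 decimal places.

w1 = Gv₀ = (5, 6, -1)
Gw1 = (-15, 44, 28)
w1·Gw1 = 5·(-15) + 6·44 + (-1)·28 = 161; w1·w1 = 5·5 + 6·6 + (-1)·(-1) = 62
λ ≈ 161/62 = 2.5968

λ ≈ 2.5968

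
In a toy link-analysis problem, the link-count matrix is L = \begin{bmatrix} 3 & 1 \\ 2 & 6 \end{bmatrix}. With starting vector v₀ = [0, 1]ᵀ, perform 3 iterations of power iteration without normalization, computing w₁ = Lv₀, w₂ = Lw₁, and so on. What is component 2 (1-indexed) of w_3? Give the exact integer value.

246

w1 = Lv₀ = (3·0 + 1·1; 2·0 + 6·1) = (1, 6)
w2 = Lw1 = (3·1 + 1·6; 2·1 + 6·6) = (9, 38)
w3 = Lw2 = (65, 246)
The requested component of w3 is 246.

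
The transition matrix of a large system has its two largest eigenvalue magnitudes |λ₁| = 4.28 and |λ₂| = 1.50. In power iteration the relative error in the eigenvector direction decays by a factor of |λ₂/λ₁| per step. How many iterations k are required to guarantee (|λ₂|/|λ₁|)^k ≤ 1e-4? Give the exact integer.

|λ₂/λ₁| = 1.50/4.28 = 0.35047
Need k ≥ ln(1e-4) / ln(0.35047) = -9.2103 / -1.0485 ≈ 8.784
Smallest integer k satisfying the bound: 9

9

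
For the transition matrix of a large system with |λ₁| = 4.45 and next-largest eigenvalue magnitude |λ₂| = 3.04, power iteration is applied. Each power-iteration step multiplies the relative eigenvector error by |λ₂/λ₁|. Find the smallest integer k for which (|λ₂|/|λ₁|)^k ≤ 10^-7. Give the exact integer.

|λ₂/λ₁| = 3.04/4.45 = 0.68315
Need k ≥ ln(10^-7) / ln(0.68315) = -16.1181 / -0.3810 ≈ 42.300
Smallest integer k satisfying the bound: 43

43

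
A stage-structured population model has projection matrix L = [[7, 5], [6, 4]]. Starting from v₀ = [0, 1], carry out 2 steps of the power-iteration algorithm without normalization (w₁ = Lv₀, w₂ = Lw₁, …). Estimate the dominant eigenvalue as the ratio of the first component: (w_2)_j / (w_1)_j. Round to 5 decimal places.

w1 = Lv₀ = (7·0 + 5·1; 6·0 + 4·1) = (5, 4)
w2 = Lw1 = (7·5 + 5·4; 6·5 + 4·4) = (55, 46)
Ratio at component: 55 / 5 = 11.00000

λ ≈ 11.00000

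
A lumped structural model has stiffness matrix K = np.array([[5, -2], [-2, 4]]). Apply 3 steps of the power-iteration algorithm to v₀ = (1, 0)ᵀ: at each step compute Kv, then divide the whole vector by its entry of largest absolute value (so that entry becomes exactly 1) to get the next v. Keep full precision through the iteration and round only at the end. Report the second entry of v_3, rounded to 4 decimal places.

-0.7182

Kv0 = (5.00000, -2.00000); divide by 5.00000 → v1 = (1.00000, -0.40000)
Kv1 = (5.80000, -3.60000); divide by 5.80000 → v2 = (1.00000, -0.62069)
Kv2 = (6.24138, -4.48276); divide by 6.24138 → v3 = (1.00000, -0.71823)
Requested entry of v3: -130/181 = -0.7182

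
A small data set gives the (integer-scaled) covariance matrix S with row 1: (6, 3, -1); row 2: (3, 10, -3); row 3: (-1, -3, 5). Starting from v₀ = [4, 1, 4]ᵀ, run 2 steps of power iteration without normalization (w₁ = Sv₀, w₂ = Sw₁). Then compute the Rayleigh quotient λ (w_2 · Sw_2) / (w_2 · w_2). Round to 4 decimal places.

w1 = Sv₀ = (23, 10, 13)
w2 = Sw1 = (155, 130, 12)
Sw2 = (1308, 1729, -485)
w2·Sw2 = 155·1308 + 130·1729 + 12·(-485) = 421690; w2·w2 = 155·155 + 130·130 + 12·12 = 41069
λ ≈ 421690/41069 = 10.2678

10.2678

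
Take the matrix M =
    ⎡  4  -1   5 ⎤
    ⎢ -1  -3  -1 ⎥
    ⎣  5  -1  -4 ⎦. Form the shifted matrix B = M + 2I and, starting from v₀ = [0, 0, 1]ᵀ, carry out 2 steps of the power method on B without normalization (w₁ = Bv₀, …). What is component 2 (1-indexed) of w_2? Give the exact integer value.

-2

B = M + 2I has rows (6, -1, 5); (-1, -1, -1); (5, -1, -2)
w1 = Bv₀ = (5, -1, -2)
w2 = Bw1 = (21, -2, 30)
Requested component of w2: -2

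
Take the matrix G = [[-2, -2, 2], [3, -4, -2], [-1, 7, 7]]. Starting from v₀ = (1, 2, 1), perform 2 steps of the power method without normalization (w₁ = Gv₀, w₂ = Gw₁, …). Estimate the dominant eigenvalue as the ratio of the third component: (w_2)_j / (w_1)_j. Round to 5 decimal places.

w1 = Gv₀ = ((-2)·1 + (-2)·2 + 2·1; 3·1 + (-4)·2 + (-2)·1; (-1)·1 + 7·2 + 7·1) = (-4, -7, 20)
w2 = Gw1 = ((-2)·(-4) + (-2)·(-7) + 2·20; 3·(-4) + (-4)·(-7) + (-2)·20; (-1)·(-4) + 7·(-7) + 7·20) = (62, -24, 95)
Ratio at component: 95 / 20 = 4.75000

λ ≈ 4.75000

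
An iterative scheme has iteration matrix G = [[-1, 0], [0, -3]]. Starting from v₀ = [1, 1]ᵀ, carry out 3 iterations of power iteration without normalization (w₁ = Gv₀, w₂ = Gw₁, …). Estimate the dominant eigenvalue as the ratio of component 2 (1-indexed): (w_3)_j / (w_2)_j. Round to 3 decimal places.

w1 = Gv₀ = ((-1)·1 + 0·1; 0·1 + (-3)·1) = (-1, -3)
w2 = Gw1 = ((-1)·(-1) + 0·(-3); 0·(-1) + (-3)·(-3)) = (1, 9)
w3 = Gw2 = (-1, -27)
Ratio at component: -27 / 9 = -3.000

-3.000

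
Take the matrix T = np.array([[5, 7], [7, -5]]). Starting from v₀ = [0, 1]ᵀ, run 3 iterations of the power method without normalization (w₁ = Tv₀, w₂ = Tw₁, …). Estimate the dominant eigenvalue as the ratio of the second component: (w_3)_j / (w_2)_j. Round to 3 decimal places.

w1 = Tv₀ = (7, -5)
w2 = Tw1 = (0, 74)
w3 = Tw2 = (518, -370)
Ratio at component: -370 / 74 = -5.000

λ ≈ -5.000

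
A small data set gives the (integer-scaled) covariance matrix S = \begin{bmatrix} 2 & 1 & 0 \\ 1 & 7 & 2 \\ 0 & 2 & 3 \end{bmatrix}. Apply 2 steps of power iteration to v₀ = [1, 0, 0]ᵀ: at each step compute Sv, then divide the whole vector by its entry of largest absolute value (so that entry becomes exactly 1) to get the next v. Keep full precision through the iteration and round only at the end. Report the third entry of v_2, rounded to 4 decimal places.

0.2222

Sv0 = (2.00000, 1.00000, 0.00000); divide by 2.00000 → v1 = (1.00000, 0.50000, 0.00000)
Sv1 = (2.50000, 4.50000, 1.00000); divide by 4.50000 → v2 = (0.55556, 1.00000, 0.22222)
Requested entry of v2: 2/9 = 0.2222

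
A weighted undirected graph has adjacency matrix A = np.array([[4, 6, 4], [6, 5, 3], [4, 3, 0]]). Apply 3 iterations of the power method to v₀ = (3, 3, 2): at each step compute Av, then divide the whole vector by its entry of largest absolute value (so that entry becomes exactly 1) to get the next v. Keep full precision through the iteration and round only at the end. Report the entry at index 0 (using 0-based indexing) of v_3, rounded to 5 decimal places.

Av0 = (38.000000, 39.000000, 21.000000); divide by 39.000000 → v1 = (0.974359, 1.000000, 0.538462)
Av1 = (12.051282, 12.461538, 6.897436); divide by 12.461538 → v2 = (0.967078, 1.000000, 0.553498)
Av2 = (12.082305, 12.462963, 6.868313); divide by 12.462963 → v3 = (0.969457, 1.000000, 0.551098)
Requested entry of v3: 5872/6057 = 0.96946

0.96946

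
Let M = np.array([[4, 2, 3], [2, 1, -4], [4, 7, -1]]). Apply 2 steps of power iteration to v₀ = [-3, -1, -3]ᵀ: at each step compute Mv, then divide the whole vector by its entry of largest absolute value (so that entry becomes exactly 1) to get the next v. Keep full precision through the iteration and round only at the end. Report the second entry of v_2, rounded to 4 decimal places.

-0.1769

Mv0 = (-23.00000, 5.00000, -16.00000); divide by -23.00000 → v1 = (1.00000, -0.21739, 0.69565)
Mv1 = (5.65217, -1.00000, 1.78261); divide by 5.65217 → v2 = (1.00000, -0.17692, 0.31538)
Requested entry of v2: 23/-130 = -0.1769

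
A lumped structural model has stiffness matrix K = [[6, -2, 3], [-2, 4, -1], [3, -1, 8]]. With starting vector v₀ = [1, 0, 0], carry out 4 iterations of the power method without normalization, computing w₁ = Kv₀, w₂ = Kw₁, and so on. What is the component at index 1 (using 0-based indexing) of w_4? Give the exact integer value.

w1 = Kv₀ = (6, -2, 3)
w2 = Kw1 = (49, -23, 44)
w3 = Kw2 = (472, -234, 522)
w4 = Kw3 = (4866, -2402, 5826)
The requested component of w4 is -2402.

-2402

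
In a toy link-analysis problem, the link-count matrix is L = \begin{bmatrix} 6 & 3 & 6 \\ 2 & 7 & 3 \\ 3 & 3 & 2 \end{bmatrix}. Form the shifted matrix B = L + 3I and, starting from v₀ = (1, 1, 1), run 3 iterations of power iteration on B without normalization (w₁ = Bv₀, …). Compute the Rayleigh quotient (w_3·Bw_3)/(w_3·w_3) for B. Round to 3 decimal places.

14.679

B = L + 3I has rows (9, 3, 6); (2, 10, 3); (3, 3, 5)
w1 = Bv₀ = (9·1 + 3·1 + 6·1; 2·1 + 10·1 + 3·1; 3·1 + 3·1 + 5·1) = (18, 15, 11)
w2 = Bw1 = (9·18 + 3·15 + 6·11; 2·18 + 10·15 + 3·11; 3·18 + 3·15 + 5·11) = (273, 219, 154)
w3 = Bw2 = (4038, 3198, 2246)
Bw3 = (59412, 46794, 32938)
w3·Bw3 = 463531616; w3·w3 = 31577164; μ ≈ 463531616/31577164 = 14.679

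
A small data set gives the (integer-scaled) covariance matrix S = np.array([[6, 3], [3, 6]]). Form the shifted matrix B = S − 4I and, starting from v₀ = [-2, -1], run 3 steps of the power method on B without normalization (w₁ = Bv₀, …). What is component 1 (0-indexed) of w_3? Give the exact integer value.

-188

B = S − 4I has rows (2, 3); (3, 2)
w1 = Bv₀ = (-7, -8)
w2 = Bw1 = (-38, -37)
w3 = Bw2 = (-187, -188)
Requested component of w3: -188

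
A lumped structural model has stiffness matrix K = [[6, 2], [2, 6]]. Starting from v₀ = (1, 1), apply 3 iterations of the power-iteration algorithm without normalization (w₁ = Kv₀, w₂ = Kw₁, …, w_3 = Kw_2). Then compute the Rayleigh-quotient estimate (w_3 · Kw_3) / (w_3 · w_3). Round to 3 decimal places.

8.000

w1 = Kv₀ = (6·1 + 2·1; 2·1 + 6·1) = (8, 8)
w2 = Kw1 = (6·8 + 2·8; 2·8 + 6·8) = (64, 64)
w3 = Kw2 = (512, 512)
Kw3 = (4096, 4096)
w3·Kw3 = 512·4096 + 512·4096 = 4194304; w3·w3 = 512·512 + 512·512 = 524288
λ ≈ 4194304/524288 = 8.000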